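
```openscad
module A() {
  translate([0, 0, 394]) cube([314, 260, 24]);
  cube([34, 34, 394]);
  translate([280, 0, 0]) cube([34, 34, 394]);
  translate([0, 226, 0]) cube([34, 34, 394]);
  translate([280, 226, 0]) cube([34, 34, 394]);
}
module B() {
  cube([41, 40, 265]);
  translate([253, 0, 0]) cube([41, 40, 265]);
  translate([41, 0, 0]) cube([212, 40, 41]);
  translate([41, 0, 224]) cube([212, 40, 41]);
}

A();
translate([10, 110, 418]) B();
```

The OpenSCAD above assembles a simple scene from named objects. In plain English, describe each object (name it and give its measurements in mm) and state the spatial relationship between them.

A is a four-legged stool. The seat is a 314×260×24 mm slab whose top surface is at z = 418 mm; four square legs, each 34×34 mm in cross-section, run from the floor (z = 0) to the underside of the seat, each flush with a corner of the seat.

B is a picture frame with a 212×183 mm rectangular opening (x by z) and a uniform 41 mm border on every side. Frame depth is 40 mm along y. It is built from two vertical stiles running the full outside height and two horizontal rails spanning the gap between the stiles.

The picture frame is on top of the stool, centred.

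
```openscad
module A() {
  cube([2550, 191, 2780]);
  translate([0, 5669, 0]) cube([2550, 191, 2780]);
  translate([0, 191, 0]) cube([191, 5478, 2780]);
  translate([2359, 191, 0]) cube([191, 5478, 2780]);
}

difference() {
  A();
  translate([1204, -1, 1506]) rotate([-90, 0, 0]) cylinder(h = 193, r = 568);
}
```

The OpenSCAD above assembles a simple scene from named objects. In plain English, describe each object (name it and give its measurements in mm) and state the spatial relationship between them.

A is the wall frame of a small rectangular building: four walls, each 2780 mm tall and 191 mm thick, enclosing a footprint 2550 mm (x) by 5860 mm (y) outside-to-outside, with no floor or roof. The front and back walls (the −y and +y sides) span the full width; the two side walls fit between them.

The house frame has a circular hole of radius 568 mm through its front wall, centred at (x = 1204, z = 1506).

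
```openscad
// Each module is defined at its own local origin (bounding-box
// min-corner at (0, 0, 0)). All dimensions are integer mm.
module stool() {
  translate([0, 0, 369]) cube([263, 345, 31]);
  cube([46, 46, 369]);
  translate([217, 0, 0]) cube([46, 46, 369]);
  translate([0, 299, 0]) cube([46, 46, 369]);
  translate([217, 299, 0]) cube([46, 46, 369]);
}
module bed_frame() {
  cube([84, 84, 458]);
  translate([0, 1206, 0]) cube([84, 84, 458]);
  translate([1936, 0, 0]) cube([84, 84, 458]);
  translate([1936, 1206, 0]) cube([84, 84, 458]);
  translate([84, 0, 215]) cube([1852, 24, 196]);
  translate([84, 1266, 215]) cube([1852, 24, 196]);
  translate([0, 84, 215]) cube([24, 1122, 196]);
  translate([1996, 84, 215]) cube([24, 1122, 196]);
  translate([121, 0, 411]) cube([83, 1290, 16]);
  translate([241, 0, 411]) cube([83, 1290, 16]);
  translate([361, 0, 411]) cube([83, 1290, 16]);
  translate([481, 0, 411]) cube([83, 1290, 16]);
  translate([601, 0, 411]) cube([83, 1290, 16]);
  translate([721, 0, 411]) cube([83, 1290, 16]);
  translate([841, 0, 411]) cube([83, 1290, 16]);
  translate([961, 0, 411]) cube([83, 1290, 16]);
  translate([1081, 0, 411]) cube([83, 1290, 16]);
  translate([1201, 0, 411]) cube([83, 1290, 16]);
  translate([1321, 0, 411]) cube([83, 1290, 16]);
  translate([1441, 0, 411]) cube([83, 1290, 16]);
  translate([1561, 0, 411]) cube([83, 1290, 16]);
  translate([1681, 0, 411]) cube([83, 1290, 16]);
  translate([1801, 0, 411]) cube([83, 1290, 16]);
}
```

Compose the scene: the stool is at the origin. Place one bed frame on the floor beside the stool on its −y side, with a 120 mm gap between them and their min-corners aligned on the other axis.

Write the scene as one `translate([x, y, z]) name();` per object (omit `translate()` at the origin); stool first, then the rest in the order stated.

stool();
translate([0, -1410, 0]) bed_frame();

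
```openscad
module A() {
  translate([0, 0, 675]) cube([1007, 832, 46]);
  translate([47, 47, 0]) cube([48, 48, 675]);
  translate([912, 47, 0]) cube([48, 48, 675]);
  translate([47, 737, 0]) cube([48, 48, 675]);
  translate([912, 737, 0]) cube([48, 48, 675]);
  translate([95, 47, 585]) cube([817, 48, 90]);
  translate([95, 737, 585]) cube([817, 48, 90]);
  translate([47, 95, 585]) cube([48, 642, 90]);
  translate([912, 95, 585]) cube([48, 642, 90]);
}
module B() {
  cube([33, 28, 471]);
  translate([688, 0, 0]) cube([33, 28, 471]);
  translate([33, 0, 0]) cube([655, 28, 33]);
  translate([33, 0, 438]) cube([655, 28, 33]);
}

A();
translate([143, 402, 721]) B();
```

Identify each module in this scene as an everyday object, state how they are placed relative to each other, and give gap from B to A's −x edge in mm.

The picture frame's min-x is at 143; the table's min-x is 0; gap = 143 mm.

A is a table. B is a picture frame. The picture frame is on top of the table, centred. The gap from the picture frame to the table's −x edge is 143 mm.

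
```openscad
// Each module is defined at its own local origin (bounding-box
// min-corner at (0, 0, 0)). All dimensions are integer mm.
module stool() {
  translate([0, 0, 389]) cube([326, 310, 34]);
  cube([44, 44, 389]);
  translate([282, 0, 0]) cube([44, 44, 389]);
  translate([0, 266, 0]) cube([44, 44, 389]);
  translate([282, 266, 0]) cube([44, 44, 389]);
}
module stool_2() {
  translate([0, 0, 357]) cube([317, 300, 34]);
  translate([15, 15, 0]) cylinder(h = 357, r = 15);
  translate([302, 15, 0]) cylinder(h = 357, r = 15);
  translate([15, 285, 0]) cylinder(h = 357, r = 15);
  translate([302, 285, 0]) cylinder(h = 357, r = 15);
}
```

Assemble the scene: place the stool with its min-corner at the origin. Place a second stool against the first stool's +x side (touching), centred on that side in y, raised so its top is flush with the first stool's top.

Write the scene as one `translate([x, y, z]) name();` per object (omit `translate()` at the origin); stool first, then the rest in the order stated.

stool();
translate([326, 5, 32]) stool_2();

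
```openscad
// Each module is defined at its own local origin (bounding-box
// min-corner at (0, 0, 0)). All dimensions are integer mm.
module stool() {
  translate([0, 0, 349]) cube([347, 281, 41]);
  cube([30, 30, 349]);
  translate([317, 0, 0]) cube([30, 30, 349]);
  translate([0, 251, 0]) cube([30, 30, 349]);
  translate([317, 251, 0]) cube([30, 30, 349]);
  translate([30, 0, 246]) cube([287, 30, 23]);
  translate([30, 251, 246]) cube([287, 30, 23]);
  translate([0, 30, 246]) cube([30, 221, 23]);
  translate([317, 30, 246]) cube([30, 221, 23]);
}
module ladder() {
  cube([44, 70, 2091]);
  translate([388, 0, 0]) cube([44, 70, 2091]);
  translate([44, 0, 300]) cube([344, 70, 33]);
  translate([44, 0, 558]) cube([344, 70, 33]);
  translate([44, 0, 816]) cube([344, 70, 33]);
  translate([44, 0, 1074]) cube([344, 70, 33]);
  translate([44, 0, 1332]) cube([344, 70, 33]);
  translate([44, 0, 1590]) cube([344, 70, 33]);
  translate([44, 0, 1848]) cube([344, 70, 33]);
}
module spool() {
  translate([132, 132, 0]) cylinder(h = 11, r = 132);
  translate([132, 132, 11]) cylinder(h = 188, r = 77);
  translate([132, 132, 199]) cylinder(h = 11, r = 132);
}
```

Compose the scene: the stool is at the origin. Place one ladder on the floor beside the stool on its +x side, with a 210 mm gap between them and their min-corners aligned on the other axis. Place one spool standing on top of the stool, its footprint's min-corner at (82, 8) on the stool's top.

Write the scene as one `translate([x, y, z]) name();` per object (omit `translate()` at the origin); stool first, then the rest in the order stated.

stool();
translate([557, 0, 0]) ladder();
translate([82, 8, 390]) spool();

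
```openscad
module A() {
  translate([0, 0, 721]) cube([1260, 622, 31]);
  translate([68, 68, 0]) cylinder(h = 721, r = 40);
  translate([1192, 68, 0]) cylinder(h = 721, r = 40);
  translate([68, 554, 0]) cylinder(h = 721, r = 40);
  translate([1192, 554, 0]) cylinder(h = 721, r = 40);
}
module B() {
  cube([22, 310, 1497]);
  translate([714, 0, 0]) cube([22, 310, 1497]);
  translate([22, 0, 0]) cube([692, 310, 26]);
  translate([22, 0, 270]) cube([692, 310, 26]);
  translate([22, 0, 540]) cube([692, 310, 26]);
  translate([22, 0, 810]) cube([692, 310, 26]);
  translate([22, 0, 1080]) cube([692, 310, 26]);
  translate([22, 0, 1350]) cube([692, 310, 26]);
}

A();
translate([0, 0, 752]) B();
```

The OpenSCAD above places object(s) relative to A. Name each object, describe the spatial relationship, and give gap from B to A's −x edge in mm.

A is a table. B is a bookshelf. The bookshelf is on top of the table. The gap from the bookshelf to the table's −x edge is 0 mm.

The bookshelf's min-x is at 0; the table's min-x is 0; gap = 0 mm.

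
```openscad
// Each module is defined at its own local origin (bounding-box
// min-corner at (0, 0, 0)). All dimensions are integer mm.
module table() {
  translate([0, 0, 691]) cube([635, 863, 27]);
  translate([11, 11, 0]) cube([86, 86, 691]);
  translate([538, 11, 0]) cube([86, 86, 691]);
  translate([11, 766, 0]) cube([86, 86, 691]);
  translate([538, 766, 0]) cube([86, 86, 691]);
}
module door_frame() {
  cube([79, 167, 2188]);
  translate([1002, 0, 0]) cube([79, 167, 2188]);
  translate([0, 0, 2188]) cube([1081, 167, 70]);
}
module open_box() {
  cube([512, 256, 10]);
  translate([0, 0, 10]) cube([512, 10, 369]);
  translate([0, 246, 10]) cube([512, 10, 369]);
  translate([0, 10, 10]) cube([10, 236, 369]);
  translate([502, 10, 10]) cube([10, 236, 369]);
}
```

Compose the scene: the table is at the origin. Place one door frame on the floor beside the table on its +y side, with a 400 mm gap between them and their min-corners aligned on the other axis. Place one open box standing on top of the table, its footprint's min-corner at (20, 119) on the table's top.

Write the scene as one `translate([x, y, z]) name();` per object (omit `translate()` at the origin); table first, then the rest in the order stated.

table();
translate([0, 1263, 0]) door_frame();
translate([20, 119, 718]) open_box();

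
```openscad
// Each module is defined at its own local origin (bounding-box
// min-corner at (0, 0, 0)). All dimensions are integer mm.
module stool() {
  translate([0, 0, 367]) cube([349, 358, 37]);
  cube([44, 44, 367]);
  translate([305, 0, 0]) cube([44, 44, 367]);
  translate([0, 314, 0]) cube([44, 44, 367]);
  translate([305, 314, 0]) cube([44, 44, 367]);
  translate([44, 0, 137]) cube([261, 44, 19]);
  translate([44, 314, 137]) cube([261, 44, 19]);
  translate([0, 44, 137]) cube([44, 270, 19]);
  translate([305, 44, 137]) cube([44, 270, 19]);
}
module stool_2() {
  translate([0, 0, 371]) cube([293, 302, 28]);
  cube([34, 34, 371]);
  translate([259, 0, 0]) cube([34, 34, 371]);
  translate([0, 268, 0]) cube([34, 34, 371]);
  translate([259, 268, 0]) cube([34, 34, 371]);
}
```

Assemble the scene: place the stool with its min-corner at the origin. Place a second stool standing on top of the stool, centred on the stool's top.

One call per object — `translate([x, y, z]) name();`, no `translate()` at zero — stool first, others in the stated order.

stool();
translate([28, 28, 404]) stool_2();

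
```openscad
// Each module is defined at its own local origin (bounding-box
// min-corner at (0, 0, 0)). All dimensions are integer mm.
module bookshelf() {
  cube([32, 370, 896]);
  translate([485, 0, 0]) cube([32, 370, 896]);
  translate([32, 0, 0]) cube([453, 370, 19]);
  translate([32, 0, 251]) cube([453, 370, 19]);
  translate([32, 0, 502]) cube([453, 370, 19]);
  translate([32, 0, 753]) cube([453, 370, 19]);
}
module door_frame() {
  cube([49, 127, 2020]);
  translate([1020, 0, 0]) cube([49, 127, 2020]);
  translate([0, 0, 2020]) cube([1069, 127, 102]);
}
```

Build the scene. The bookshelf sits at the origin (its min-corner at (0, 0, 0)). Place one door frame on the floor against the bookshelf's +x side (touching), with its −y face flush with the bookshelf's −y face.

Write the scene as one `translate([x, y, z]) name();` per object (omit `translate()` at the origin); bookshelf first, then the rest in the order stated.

bookshelf();
translate([517, 0, 0]) door_frame();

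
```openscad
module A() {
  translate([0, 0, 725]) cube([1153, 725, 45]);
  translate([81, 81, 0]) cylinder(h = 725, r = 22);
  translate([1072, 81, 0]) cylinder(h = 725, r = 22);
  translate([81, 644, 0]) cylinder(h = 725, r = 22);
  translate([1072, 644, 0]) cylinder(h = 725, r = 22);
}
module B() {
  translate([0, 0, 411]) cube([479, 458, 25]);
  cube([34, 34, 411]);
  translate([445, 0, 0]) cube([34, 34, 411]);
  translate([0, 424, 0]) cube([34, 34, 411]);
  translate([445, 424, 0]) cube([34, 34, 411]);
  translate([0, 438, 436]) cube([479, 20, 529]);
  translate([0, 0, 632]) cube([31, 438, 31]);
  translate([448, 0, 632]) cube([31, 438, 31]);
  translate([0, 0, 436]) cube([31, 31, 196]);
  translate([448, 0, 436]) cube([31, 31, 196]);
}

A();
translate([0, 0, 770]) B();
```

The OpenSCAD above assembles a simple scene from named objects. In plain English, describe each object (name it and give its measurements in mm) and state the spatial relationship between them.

A is a table: top 1153 mm (x) × 725 mm (y), 45 mm thick, upper face at z = 770 mm, on four round legs of 44 mm diameter, each leg's bounding box inset 59 mm from the nearest pair of top edges, running from z = 0 to the bottom of the top.

B is a chair. The seat is a 479×458×25 mm slab with its top at z = 436 mm, on four 34×34 mm corner legs (flush with the seat edges, standing on z = 0). A flat backrest 20 mm thick, 529 mm tall, spans the full seat width and rises from the seat top along its +y edge, rear face flush with the rear of the seat. Two armrests of 31×31 mm section run along each side from the seat's front edge to the front of the backrest, top faces 227 mm above the seat top and outer faces flush with the seat's x-edges; a 31×31 mm post under the front of each armrest stands on the seat at the front corner.

The chair is on top of the table.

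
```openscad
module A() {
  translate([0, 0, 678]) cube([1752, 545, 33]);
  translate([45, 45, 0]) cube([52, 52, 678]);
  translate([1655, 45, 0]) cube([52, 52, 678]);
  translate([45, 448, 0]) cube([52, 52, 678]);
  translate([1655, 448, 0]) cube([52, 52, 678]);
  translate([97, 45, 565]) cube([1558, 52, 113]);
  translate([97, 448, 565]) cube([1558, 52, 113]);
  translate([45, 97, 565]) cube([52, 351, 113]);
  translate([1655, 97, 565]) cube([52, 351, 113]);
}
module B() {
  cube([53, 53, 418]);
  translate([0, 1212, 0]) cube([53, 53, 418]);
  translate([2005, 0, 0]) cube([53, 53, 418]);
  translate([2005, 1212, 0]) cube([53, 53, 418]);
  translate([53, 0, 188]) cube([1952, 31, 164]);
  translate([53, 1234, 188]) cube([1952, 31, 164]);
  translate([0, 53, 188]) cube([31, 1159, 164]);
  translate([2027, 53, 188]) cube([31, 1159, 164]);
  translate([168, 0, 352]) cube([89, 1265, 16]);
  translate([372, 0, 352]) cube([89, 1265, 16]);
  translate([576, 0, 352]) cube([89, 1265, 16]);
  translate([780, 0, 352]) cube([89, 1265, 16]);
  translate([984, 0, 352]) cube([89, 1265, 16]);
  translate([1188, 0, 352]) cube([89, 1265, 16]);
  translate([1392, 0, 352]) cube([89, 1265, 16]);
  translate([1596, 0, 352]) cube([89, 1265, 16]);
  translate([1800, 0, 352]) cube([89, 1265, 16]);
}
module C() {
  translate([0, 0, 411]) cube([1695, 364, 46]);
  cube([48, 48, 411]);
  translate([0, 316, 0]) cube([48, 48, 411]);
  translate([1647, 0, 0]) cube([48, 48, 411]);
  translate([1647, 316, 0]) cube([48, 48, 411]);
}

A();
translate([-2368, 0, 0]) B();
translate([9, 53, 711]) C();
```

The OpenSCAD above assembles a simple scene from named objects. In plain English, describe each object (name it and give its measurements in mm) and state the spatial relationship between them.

A is a table with a 1752×545 mm rectangular top, 33 mm thick, top surface at z = 711 mm, supported by four 52×52 mm square legs, each inset 45 mm from the nearest pair of top edges, running from the floor. Four apron rails, 52 mm thick and 113 mm tall, run between adjacent legs with their top edges flush with the underside of the top and their outer faces flush with the legs' outer faces.

B is a bed frame 2058 mm long (x) by 1265 mm wide (y). Four 53×53 mm corner posts, 418 mm tall, at the corners of the footprint. Four rails of 31 mm thickness and 164 mm height run between adjacent posts with their undersides at z = 188 mm, their outer faces flush with the outside of the frame (the two x-running rails run between the posts' inner faces; the two y-running rails run between the posts' inner faces). 9 slats, each 89 mm wide (x) and 16 mm thick, lie across the top of the two x-running rails, running the full 1265 mm width of the frame in y; the slats are evenly spaced along x between the inner faces of the end posts with equal gaps (rounded down to the nearest mm) at the −x end and between each pair — any rounding remainder accumulates at the +x end.

C is a long wooden bench with a 1695 mm (x) × 364 mm (y) seat, 46 mm thick, its top surface 457 mm above the floor. Four 48 mm square legs at the seat corners, flush with the edges, run from z = 0 to the seat underside.

The bed frame is on the floor beside the table on its −x side. The bench is on top of the table.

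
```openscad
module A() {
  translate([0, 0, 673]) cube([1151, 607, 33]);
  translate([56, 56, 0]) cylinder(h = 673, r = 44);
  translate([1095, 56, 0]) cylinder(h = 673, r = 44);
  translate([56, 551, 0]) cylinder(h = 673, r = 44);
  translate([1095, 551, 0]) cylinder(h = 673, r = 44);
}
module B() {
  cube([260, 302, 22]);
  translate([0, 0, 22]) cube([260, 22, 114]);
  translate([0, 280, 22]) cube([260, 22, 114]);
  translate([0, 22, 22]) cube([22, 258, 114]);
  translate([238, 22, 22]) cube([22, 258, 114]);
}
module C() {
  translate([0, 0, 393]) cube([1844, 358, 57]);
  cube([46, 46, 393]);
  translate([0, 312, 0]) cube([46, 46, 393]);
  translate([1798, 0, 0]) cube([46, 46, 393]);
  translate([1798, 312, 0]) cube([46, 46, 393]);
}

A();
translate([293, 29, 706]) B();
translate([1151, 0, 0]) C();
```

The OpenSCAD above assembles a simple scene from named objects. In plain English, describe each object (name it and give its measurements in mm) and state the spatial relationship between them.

A is a rectangular dining table. The top is 1151×607×33 mm with its upper surface at z = 706 mm. It stands on four round legs of 88 mm diameter, each leg's bounding box inset 12 mm from the nearest pair of top edges, running from the floor to the underside of the top.

B is an open storage box with external size 260×302×136 mm and wall thickness 22 mm (the base is also 22 mm thick). The base covers the whole footprint; the four walls stand on the base, with the y-facing walls full-width and the x-facing walls fitting between their inner faces.

C is a bench: a 1844×358 mm seat slab, 57 mm thick, top at z = 450 mm, on four 46×46 mm square legs flush with the seat corners and standing on z = 0.

The open box is on top of the table. The bench is against the table's +x side, with their −y faces flush.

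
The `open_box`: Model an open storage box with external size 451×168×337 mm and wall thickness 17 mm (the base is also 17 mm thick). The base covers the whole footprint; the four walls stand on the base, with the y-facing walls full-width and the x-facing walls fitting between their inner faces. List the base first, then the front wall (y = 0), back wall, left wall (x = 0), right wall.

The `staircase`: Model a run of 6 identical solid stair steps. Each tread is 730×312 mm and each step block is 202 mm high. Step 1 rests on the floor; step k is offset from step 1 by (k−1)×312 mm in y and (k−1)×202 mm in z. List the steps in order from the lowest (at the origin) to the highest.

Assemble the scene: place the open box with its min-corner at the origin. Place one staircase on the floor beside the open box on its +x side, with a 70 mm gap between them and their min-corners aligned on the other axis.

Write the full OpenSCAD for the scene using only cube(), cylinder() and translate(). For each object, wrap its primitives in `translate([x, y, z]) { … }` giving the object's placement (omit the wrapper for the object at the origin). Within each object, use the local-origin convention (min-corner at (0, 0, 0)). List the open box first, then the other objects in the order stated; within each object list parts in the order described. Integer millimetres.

cube([451, 168, 17]);
translate([0, 0, 17]) cube([451, 17, 320]);
translate([0, 151, 17]) cube([451, 17, 320]);
translate([0, 17, 17]) cube([17, 134, 320]);
translate([434, 17, 17]) cube([17, 134, 320]);
translate([521, 0, 0]) {
  cube([730, 312, 202]);
  translate([0, 312, 202]) cube([730, 312, 202]);
  translate([0, 624, 404]) cube([730, 312, 202]);
  translate([0, 936, 606]) cube([730, 312, 202]);
  translate([0, 1248, 808]) cube([730, 312, 202]);
  translate([0, 1560, 1010]) cube([730, 312, 202]);
}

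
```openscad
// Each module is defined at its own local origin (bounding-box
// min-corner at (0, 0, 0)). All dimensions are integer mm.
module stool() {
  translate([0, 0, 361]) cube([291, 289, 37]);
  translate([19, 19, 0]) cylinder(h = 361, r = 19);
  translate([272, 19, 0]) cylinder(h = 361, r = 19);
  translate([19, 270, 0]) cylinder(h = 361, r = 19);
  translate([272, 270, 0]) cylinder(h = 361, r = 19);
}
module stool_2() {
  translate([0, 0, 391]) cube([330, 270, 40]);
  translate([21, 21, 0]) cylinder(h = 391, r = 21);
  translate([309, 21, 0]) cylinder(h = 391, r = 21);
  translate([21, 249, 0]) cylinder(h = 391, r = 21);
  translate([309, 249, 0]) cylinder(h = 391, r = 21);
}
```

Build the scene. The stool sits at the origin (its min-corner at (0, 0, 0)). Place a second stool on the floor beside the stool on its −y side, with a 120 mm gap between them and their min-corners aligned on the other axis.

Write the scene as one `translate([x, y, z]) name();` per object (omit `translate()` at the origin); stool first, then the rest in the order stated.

stool();
translate([0, -390, 0]) stool_2();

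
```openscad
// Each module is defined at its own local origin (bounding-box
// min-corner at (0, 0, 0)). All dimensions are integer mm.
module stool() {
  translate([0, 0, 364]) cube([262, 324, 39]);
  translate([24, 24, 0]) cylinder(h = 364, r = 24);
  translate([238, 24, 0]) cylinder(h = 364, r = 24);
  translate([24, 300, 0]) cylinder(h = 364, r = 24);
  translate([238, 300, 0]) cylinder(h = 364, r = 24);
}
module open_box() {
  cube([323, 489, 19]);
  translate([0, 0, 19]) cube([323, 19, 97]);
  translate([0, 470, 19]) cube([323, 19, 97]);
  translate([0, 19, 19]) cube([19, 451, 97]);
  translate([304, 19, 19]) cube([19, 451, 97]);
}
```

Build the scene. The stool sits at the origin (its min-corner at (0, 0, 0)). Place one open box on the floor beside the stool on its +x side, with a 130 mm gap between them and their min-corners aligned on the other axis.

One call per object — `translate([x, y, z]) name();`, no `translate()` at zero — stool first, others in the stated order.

stool();
translate([392, 0, 0]) open_box();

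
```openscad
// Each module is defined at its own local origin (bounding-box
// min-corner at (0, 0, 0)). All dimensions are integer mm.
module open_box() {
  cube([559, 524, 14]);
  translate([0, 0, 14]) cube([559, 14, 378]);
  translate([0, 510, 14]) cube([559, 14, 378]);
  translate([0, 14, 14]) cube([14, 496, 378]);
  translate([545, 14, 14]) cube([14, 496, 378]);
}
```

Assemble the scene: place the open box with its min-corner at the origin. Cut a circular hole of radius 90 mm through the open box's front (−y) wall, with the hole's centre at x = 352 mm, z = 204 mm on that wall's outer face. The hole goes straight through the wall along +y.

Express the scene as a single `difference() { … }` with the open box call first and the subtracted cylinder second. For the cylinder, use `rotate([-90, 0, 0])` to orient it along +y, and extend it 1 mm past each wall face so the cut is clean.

difference() {
  open_box();
  translate([352, -1, 204]) rotate([-90, 0, 0]) cylinder(h = 16, r = 90);
}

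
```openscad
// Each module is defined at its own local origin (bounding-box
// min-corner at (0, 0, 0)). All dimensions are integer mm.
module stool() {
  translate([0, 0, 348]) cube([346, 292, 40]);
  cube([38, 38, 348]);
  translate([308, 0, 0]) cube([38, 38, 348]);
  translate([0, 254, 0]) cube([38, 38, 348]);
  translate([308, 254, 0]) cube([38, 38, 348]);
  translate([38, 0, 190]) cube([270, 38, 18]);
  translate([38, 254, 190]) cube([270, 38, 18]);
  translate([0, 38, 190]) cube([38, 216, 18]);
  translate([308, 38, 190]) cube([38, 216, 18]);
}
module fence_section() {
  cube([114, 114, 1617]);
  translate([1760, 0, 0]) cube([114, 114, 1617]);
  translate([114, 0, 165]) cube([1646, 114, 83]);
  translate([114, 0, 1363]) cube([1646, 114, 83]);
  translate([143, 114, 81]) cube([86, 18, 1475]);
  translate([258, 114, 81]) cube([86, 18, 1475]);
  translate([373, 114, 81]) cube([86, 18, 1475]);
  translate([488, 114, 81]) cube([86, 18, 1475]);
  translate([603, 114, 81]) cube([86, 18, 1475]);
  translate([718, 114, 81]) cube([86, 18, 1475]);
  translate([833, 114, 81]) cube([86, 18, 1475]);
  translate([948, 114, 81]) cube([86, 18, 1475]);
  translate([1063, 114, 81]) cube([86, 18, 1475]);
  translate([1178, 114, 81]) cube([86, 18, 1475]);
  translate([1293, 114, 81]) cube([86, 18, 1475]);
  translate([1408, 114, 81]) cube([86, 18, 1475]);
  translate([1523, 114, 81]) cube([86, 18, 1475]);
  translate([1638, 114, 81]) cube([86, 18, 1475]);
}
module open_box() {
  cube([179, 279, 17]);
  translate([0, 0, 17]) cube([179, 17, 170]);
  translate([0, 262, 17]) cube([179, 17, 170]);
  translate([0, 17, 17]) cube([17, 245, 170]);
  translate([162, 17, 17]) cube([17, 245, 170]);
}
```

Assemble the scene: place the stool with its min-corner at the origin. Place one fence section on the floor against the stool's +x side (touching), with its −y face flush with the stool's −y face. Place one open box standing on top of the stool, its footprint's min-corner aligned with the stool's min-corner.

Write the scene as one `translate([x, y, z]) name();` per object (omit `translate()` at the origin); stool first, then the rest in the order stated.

stool();
translate([346, 0, 0]) fence_section();
translate([0, 0, 388]) open_box();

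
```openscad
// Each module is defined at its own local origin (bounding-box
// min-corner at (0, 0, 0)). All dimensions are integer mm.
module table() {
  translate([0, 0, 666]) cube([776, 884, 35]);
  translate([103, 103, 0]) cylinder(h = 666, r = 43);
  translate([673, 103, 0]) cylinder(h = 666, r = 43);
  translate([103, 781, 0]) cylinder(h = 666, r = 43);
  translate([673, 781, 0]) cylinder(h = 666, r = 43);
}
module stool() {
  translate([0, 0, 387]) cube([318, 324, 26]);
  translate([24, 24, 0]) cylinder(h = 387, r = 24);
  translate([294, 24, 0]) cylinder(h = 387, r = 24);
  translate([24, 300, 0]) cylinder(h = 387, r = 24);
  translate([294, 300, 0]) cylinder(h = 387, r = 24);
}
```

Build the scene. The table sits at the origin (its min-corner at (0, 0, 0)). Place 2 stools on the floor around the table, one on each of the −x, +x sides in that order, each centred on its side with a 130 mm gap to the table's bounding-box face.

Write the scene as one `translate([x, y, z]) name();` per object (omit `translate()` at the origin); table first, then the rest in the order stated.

table();
translate([-448, 280, 0]) stool();
translate([906, 280, 0]) stool();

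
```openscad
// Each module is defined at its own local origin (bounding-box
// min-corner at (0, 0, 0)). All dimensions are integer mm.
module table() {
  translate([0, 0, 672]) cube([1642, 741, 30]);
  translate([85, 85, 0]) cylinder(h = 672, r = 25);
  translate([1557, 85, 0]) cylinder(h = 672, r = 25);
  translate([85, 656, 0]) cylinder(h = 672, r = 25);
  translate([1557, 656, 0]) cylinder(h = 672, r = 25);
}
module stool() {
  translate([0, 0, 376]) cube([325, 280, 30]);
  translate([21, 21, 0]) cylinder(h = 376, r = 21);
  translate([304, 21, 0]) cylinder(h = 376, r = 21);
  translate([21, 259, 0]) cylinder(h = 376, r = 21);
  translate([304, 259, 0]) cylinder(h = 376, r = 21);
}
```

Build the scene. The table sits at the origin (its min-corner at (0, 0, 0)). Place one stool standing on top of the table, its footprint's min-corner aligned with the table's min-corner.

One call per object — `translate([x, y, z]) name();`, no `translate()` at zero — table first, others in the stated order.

table();
translate([0, 0, 702]) stool();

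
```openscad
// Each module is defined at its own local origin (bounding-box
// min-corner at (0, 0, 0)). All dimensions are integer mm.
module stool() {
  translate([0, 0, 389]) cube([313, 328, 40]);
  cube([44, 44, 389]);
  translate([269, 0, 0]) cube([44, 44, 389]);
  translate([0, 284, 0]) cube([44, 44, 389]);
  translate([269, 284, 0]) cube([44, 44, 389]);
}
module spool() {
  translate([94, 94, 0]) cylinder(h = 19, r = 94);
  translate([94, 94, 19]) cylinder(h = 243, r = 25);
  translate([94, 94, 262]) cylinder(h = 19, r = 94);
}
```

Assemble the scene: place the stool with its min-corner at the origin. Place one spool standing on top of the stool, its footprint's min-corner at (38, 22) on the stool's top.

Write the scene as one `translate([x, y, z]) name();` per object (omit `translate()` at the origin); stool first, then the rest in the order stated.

stool();
translate([38, 22, 429]) spool();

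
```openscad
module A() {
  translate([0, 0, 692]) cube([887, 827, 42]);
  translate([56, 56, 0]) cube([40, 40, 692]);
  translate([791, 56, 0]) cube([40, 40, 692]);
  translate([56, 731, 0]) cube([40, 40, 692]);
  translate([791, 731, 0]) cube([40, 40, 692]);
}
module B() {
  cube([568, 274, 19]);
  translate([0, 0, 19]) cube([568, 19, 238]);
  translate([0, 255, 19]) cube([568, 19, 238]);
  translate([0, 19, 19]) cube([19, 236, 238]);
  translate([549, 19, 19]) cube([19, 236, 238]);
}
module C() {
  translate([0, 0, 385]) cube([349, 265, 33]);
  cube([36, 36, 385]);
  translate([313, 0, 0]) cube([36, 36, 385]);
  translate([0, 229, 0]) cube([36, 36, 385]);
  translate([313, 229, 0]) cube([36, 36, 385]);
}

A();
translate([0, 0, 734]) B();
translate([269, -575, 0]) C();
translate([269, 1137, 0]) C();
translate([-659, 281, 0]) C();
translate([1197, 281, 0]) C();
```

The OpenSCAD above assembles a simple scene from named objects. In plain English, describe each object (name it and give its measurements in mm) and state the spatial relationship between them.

A is a table: top 887 mm (x) × 827 mm (y), 42 mm thick, upper face at z = 734 mm, on four 40×40 mm square legs, each inset 56 mm from the nearest pair of top edges, running from z = 0 to the bottom of the top.

B is an open storage box with external size 568×274×257 mm and wall thickness 19 mm (the base is also 19 mm thick). The base covers the whole footprint; the four walls stand on the base, with the y-facing walls full-width and the x-facing walls fitting between their inner faces.

C is a four-legged stool. The seat is 349×265 mm, 33 mm thick, top at z = 418 mm. It stands on four square legs, each 36×36 mm in cross-section, from z = 0 to the seat underside, each flush with a corner of the seat.

The open box is on top of the table. Four stools sit around the table at the −y, +y, −x, +x sides.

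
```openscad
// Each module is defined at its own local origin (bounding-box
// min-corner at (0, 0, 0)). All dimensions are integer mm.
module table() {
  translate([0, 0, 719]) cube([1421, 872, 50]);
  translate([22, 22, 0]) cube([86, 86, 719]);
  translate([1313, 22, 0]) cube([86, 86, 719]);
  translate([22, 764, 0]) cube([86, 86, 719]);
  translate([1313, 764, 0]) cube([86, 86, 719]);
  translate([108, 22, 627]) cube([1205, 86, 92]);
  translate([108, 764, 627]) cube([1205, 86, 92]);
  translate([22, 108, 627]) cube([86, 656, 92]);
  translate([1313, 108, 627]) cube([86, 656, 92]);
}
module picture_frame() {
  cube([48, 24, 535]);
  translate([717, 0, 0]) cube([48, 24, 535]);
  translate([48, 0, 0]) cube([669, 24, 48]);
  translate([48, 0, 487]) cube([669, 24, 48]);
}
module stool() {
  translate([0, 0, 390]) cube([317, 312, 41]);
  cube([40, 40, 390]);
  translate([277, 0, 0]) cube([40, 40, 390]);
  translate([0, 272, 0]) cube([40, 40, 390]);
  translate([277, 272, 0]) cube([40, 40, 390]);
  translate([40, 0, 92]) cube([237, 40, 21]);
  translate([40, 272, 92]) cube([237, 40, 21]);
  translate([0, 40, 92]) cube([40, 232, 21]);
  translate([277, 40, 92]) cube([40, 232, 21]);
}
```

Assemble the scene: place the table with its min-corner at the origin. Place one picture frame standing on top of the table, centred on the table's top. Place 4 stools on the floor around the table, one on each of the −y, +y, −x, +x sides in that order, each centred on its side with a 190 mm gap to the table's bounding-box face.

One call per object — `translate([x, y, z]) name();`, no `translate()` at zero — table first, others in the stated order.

table();
translate([328, 424, 769]) picture_frame();
translate([552, -502, 0]) stool();
translate([552, 1062, 0]) stool();
translate([-507, 280, 0]) stool();
translate([1611, 280, 0]) stool();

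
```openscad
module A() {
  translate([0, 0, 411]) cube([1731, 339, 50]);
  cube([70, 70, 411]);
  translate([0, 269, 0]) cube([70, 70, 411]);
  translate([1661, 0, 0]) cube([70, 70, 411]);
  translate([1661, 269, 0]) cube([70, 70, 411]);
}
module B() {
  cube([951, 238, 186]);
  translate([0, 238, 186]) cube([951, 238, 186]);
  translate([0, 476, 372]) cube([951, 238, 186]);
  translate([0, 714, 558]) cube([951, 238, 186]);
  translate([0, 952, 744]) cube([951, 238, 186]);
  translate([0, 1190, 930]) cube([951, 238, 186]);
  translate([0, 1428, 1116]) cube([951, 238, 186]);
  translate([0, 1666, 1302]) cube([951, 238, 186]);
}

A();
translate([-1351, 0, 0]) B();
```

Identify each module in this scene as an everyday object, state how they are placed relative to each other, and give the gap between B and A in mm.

A is a bench. B is a staircase. The staircase is on the floor beside the bench on its −x side. The gap between the staircase and the bench is 400 mm.

The staircase's nearest face is 400 mm from the bench's −x face.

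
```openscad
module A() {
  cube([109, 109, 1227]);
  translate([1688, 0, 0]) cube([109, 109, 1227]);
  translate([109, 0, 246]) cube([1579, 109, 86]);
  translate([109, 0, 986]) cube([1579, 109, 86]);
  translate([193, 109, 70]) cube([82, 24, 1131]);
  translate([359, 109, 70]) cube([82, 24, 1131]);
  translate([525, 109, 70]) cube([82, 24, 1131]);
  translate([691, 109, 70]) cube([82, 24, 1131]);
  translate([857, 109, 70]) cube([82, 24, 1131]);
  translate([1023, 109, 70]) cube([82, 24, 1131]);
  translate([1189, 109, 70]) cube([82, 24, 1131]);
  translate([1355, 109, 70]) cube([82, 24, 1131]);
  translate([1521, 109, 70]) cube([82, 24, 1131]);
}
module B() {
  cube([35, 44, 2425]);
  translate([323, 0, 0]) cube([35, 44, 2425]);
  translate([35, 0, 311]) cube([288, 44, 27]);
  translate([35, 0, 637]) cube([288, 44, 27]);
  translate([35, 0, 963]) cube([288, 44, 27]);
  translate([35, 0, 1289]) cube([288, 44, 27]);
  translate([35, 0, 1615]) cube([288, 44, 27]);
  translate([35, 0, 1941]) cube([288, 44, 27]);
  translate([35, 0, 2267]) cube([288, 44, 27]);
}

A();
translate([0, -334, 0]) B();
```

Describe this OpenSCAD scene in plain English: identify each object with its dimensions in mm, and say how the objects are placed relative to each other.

A is a fence section. Two 109×109 mm posts, 1227 mm tall, stand on the floor with a clear span of 1579 mm between their inner faces. Two horizontal rails of 109×86 mm section span the gap between the posts with their undersides at z = 246 mm and z = 986 mm, flush with the posts' −y face. 9 pickets, each 82 mm wide, 24 mm thick and 1131 mm tall, are fixed to the +y face of the rails with their bottoms at z = 70 mm, evenly spaced across the span with equal gaps (rounded down to the nearest mm) at the −x end and between each pair — any rounding remainder accumulates at the +x end.

B is a wooden ladder with two side rails of 35×44 mm section and 2425 mm height, set 358 mm apart overall. Between them run 7 rectangular rungs (44 mm deep, 27 mm thick), front faces flush with the rails' −y face. The bottom of the first rung is 311 mm above the floor and each subsequent rung is 326 mm higher than the one below.

The ladder is on the floor beside the fence section on its −y side.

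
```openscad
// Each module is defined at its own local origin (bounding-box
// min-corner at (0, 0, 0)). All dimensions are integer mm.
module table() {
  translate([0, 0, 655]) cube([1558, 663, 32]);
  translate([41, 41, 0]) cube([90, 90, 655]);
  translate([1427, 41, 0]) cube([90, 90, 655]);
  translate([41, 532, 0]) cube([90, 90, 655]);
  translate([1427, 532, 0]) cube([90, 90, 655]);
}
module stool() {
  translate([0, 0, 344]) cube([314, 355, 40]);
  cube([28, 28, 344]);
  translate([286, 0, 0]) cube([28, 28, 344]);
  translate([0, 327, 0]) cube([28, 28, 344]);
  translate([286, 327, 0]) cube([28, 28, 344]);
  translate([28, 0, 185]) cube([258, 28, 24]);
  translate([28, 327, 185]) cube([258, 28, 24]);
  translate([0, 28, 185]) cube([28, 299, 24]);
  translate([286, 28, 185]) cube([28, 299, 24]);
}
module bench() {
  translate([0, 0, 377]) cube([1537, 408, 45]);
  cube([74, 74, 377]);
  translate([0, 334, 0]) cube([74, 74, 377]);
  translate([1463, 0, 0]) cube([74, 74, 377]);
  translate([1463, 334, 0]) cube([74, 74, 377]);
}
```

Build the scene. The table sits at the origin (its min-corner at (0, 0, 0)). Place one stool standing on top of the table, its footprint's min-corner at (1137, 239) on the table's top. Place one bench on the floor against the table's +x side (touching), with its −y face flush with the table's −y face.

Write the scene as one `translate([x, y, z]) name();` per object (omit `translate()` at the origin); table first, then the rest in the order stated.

table();
translate([1137, 239, 687]) stool();
translate([1558, 0, 0]) bench();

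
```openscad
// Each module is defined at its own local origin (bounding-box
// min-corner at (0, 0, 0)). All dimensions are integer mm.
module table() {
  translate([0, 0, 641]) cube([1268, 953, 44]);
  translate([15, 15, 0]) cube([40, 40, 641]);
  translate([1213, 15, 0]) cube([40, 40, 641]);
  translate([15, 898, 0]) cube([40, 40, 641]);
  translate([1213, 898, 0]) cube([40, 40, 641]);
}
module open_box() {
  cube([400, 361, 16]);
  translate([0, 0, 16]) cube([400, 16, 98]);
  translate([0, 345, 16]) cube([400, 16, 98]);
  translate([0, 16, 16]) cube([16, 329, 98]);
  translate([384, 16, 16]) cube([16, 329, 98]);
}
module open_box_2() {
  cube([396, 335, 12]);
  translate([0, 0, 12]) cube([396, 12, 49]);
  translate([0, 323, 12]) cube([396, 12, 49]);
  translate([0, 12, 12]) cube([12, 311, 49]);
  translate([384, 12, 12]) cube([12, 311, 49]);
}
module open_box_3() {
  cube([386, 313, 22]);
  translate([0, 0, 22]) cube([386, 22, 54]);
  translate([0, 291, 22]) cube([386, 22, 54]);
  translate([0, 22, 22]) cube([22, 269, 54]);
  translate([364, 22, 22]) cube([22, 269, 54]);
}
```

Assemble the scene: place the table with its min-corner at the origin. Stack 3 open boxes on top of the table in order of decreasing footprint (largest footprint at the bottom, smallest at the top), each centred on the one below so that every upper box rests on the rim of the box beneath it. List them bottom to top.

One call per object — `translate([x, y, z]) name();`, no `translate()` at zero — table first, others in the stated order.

table();
translate([434, 296, 685]) open_box();
translate([436, 309, 799]) open_box_2();
translate([441, 320, 860]) open_box_3();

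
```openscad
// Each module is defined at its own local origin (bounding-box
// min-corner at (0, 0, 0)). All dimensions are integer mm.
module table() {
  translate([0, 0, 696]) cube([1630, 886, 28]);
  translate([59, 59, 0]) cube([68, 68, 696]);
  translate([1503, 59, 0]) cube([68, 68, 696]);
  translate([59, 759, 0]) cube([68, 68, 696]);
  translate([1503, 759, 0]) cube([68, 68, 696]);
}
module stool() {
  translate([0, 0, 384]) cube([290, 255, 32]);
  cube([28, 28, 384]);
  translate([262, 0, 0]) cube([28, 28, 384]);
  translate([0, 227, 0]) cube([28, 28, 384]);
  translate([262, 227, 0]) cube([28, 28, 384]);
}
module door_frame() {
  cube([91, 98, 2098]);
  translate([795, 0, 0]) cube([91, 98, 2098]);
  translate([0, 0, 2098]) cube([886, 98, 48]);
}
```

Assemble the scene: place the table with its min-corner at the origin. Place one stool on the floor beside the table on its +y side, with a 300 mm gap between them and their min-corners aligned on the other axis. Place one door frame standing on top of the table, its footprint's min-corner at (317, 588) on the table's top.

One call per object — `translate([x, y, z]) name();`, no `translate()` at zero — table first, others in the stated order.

table();
translate([0, 1186, 0]) stool();
translate([317, 588, 724]) door_frame();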